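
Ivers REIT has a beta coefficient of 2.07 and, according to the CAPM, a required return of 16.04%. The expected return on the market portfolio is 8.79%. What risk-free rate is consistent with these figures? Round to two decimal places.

E(R) = R_f + β(E(R_m) − R_f) = R_f(1 − β) + β·E(R_m)
16.04% = R_f × (1 − 2.07) + 2.07 × 8.79%
16.04% = R_f × -1.07 + 18.1953%
R_f = (16.04% − 18.1953%) / -1.07 = 2.01%

2.01%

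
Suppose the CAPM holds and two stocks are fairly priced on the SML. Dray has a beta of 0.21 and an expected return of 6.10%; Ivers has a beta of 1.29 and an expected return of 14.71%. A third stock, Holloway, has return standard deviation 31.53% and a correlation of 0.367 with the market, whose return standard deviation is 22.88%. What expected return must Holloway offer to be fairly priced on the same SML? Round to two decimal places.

8.46%

MRP = (14.71% − 6.10%) / (1.29 − 0.21) = 7.9722%
R_f = 6.10% − 0.21 × 7.9722% = 4.4258%
β_Holloway = ρ·σ_i/σ_m = 0.367 × 31.53 / 22.88 = 0.5057
E(R_Holloway) = R_f + β × MRP = 4.4258% + 0.5057 × 7.9722% = 8.46%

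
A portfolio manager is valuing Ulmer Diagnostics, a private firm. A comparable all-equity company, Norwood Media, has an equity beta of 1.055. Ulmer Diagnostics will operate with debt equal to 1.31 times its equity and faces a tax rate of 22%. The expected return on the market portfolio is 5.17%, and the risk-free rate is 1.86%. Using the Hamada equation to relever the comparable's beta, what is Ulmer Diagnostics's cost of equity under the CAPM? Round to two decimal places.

8.92%

β_L = β_U × [1 + (1 − t)(D/E)] = 1.055 × [1 + (1 − 0.22) × 1.31]
    = 1.055 × [1 + 0.78 × 1.31] = 1.055 × 2.0218 = 2.1330
MRP = 5.17% − 1.86% = 3.31%
E(R) = R_f + β_L × MRP = 1.86% + 2.1330 × 3.31% = 8.92%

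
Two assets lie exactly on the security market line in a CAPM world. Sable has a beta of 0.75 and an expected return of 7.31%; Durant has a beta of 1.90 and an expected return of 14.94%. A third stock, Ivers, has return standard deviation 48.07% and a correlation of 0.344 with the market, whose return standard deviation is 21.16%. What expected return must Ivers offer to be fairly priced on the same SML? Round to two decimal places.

MRP = (14.94% − 7.31%) / (1.90 − 0.75) = 6.6348%
R_f = 7.31% − 0.75 × 6.6348% = 2.3339%
β_Ivers = ρ·σ_i/σ_m = 0.344 × 48.07 / 21.16 = 0.7815
E(R_Ivers) = R_f + β × MRP = 2.3339% + 0.7815 × 6.6348% = 7.52%

7.52%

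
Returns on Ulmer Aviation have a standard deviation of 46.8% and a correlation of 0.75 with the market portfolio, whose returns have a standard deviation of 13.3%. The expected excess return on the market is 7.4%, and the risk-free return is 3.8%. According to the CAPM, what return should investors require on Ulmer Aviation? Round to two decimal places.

β = ρ × σ_i / σ_m = 0.75 × 46.8% / 13.3% = 2.6391
E(R) = 3.8% + 2.6391 × 7.4% = 23.33%

23.33%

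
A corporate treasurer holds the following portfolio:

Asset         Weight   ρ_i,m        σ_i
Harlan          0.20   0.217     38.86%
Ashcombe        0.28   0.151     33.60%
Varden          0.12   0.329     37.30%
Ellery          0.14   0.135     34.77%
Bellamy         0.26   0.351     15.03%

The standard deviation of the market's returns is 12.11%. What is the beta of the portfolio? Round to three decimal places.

0.546

β_Harlan = 0.217 × 38.86% / 12.11% = 0.6963
β_Ashcombe = 0.151 × 33.60% / 12.11% = 0.4190
β_Varden = 0.329 × 37.30% / 12.11% = 1.0134
β_Ellery = 0.135 × 34.77% / 12.11% = 0.3876
β_Bellamy = 0.351 × 15.03% / 12.11% = 0.4356
β_P = Σ w_i β_i = 0.20×0.6963 + 0.28×0.4190 + 0.12×1.0134 + 0.14×0.3876 + 0.26×0.4356 = 0.5457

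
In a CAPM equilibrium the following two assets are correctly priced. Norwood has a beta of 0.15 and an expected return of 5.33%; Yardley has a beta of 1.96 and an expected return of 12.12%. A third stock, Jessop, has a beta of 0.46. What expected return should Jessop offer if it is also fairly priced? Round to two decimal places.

6.49%

MRP (SML slope) = (12.12% − 5.33%) / (1.96 − 0.15) = 6.79% / 1.81 = 3.7514%
R_f (intercept) = 5.33% − 0.15 × 3.7514% = 4.7673%
E(R_Jessop) = R_f + β × MRP = 4.7673% + 0.46 × 3.7514% = 6.49%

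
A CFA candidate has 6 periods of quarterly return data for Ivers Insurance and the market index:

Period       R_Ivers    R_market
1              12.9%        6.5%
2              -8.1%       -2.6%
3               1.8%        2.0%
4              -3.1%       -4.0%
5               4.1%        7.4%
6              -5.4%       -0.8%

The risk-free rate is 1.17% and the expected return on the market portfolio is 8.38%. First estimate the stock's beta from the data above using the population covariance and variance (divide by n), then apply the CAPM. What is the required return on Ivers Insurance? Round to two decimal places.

10.95%

Mean R_i = (12.9 − 8.1 + 1.8 − 3.1 + 4.1 − 5.4) / 6 = 0.3667%
Mean R_m = (6.5 − 2.6 + 2.0 − 4.0 + 7.4 − 0.8) / 6 = 1.4167%
Σ(R_i − R̄_i)(R_m − R̄_m) = 152.4533  ⇒  Cov = 152.4533 / 6 = 25.4089
Σ(R_m − R̄_m)² = 112.3683  ⇒  Var(R_m) = 112.3683 / 6 = 18.7281
β = Cov / Var(R_m) = 25.4089 / 18.7281 = 1.3567
MRP = 8.38% − 1.17% = 7.21%
E(R) = R_f + β × MRP = 1.17% + 1.3567 × 7.21% = 10.95%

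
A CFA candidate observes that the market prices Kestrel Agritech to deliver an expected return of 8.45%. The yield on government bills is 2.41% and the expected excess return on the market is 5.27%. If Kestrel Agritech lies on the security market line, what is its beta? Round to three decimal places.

β = (E(R) − R_f) / MRP = (8.45% − 2.41%) / 5.27% = 6.04% / 5.27% = 1.146

1.146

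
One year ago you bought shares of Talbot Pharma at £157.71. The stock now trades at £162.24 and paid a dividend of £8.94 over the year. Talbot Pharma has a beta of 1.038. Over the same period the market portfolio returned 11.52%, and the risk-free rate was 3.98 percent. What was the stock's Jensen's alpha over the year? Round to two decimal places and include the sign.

-3.27%

Realised HPR = (P1 + D1 − P0) / P0 = (162.24 + 8.94 − 157.71) / 157.71 = 13.47 / 157.71 = 8.5410%
MRP = 11.52% − 3.98% = 7.54%
CAPM required = R_f + β·MRP = 3.98% + 1.038 × 7.54% = 11.80652%
α = realised − required = 8.5410% − 11.80652% = -3.27%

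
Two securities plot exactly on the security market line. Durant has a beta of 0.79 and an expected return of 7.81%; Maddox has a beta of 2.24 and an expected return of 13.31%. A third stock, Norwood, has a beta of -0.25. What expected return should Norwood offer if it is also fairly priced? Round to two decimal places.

3.87%

MRP (SML slope) = (13.31% − 7.81%) / (2.24 − 0.79) = 5.50% / 1.45 = 3.7931%
R_f (intercept) = 7.81% − 0.79 × 3.7931% = 4.8135%
E(R_Norwood) = R_f + β × MRP = 4.8135% + -0.25 × 3.7931% = 3.87%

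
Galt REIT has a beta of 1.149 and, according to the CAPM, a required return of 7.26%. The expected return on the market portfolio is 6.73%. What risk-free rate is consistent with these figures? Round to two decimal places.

3.17%

E(R) = R_f + β(E(R_m) − R_f) = R_f(1 − β) + β·E(R_m)
7.26% = R_f × (1 − 1.149) + 1.149 × 6.73%
7.26% = R_f × -0.149 + 7.73277%
R_f = (7.26% − 7.73277%) / -0.149 = 3.17%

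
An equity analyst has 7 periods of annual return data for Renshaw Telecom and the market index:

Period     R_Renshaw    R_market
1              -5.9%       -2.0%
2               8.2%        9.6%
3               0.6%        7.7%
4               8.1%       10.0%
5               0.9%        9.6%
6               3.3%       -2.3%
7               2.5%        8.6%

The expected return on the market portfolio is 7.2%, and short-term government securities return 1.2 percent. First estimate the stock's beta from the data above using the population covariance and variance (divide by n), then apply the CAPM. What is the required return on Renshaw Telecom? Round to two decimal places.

4.28%

Mean R_i = (-5.9 + 8.2 + 0.6 + 8.1 + 0.9 + 3.3 + 2.5) / 7 = 2.5286%
Mean R_m = (-2.0 + 9.6 + 7.7 + 10.0 + 9.6 − 2.3 + 8.6) / 7 = 5.8857%
Σ(R_i − R̄_i)(R_m − R̄_m) = 94.5129  ⇒  Cov = 94.5129 / 7 = 13.5018
Σ(R_m − R̄_m)² = 184.3686  ⇒  Var(R_m) = 184.3686 / 7 = 26.3384
β = Cov / Var(R_m) = 13.5018 / 26.3384 = 0.5126
MRP = 7.2% − 1.2% = 6.00%
E(R) = R_f + β × MRP = 1.2% + 0.5126 × 6.0% = 4.28%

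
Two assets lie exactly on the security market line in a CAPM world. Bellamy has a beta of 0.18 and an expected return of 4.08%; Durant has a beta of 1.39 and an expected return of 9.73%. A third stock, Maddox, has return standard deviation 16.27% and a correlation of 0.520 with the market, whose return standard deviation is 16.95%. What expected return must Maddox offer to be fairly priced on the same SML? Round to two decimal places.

5.57%

MRP = (9.73% − 4.08%) / (1.39 − 0.18) = 4.6694%
R_f = 4.08% − 0.18 × 4.6694% = 3.2395%
β_Maddox = ρ·σ_i/σ_m = 0.520 × 16.27 / 16.95 = 0.4991
E(R_Maddox) = R_f + β × MRP = 3.2395% + 0.4991 × 4.6694% = 5.57%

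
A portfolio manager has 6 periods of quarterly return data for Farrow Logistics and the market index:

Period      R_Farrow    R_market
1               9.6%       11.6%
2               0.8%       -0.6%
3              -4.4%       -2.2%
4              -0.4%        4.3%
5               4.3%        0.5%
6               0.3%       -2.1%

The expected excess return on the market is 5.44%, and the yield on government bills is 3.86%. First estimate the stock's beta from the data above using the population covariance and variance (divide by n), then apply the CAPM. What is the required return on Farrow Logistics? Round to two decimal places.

Mean R_i = (9.6 + 0.8 − 4.4 − 0.4 + 4.3 + 0.3) / 6 = 1.7000%
Mean R_m = (11.6 − 0.6 − 2.2 + 4.3 + 0.5 − 2.1) / 6 = 1.9167%
Σ(R_i − R̄_i)(R_m − R̄_m) = 100.8100  ⇒  Cov = 100.8100 / 6 = 16.8017
Σ(R_m − R̄_m)² = 140.8683  ⇒  Var(R_m) = 140.8683 / 6 = 23.4781
β = Cov / Var(R_m) = 16.8017 / 23.4781 = 0.7156
E(R) = R_f + β × MRP = 3.86% + 0.7156 × 5.44% = 7.75%

7.75%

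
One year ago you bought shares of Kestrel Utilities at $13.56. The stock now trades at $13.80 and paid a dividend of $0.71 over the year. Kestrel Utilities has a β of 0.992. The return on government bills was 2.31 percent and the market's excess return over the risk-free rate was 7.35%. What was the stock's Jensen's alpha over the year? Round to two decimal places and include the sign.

Realised HPR = (P1 + D1 − P0) / P0 = (13.80 + 0.71 − 13.56) / 13.56 = 0.95 / 13.56 = 7.0059%
CAPM required = R_f + β·MRP = 2.31% + 0.992 × 7.35% = 9.60120%
α = realised − required = 7.0059% − 9.60120% = -2.60%

-2.60%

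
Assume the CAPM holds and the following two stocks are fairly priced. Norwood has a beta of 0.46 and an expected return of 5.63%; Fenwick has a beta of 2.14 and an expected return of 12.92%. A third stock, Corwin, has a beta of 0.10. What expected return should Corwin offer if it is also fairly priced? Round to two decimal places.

MRP (SML slope) = (12.92% − 5.63%) / (2.14 − 0.46) = 7.29% / 1.68 = 4.3393%
R_f (intercept) = 5.63% − 0.46 × 4.3393% = 3.6339%
E(R_Corwin) = R_f + β × MRP = 3.6339% + 0.10 × 4.3393% = 4.07%

4.07%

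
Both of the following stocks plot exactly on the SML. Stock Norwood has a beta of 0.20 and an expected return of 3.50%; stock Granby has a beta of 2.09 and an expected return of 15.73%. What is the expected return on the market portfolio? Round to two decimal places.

8.68%

Both satisfy E(R) = R_f + β·MRP, so the slope of the SML is
MRP = (15.73% − 3.50%) / (2.09 − 0.20) = 12.23% / 1.89 = 6.4709%
R_f = E(R_Norwood) − β_Norwood·MRP = 3.50% − 0.20 × 6.4709% = 2.2058%
E(R_m) = R_f + MRP = 2.2058% + 6.4709% = 8.68%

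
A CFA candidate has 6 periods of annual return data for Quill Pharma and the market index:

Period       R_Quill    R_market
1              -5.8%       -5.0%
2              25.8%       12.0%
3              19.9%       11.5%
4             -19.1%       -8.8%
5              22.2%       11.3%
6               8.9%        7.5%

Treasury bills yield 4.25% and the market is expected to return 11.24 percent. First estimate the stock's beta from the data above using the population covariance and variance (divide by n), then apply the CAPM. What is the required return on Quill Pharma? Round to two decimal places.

17.45%

Mean R_i = (-5.8 + 25.8 + 19.9 − 19.1 + 22.2 + 8.9) / 6 = 8.6500%
Mean R_m = (-5.0 + 12.0 + 11.5 − 8.8 + 11.3 + 7.5) / 6 = 4.7500%
Σ(R_i − R̄_i)(R_m − R̄_m) = 806.6150  ⇒  Cov = 806.6150 / 6 = 134.4358
Σ(R_m − R̄_m)² = 427.2550  ⇒  Var(R_m) = 427.2550 / 6 = 71.2092
β = Cov / Var(R_m) = 134.4358 / 71.2092 = 1.8879
MRP = 11.24% − 4.25% = 6.99%
E(R) = R_f + β × MRP = 4.25% + 1.8879 × 6.99% = 17.45%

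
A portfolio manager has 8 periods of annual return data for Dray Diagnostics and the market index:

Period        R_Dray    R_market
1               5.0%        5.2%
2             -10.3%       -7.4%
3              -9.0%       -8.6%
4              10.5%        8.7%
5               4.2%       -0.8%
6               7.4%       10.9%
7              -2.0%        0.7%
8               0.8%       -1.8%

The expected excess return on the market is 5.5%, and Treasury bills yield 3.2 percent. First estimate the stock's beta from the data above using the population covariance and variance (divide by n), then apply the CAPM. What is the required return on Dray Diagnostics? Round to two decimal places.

8.56%

Mean R_i = (5.0 − 10.3 − 9.0 + 10.5 + 4.2 + 7.4 − 2.0 + 0.8) / 8 = 0.8250%
Mean R_m = (5.2 − 7.4 − 8.6 + 8.7 − 0.8 + 10.9 + 0.7 − 1.8) / 8 = 0.8625%
Σ(R_i − R̄_i)(R_m − R̄_m) = 339.7375  ⇒  Cov = 339.7375 / 8 = 42.4672
Σ(R_m − R̄_m)² = 348.6788  ⇒  Var(R_m) = 348.6788 / 8 = 43.5849
β = Cov / Var(R_m) = 42.4672 / 43.5849 = 0.9744
E(R) = R_f + β × MRP = 3.2% + 0.9744 × 5.5% = 8.56%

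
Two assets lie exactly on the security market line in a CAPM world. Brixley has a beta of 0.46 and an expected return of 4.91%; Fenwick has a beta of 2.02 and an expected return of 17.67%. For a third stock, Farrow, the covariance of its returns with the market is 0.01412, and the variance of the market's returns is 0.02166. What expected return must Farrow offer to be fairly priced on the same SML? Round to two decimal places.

MRP = (17.67% − 4.91%) / (2.02 − 0.46) = 8.1795%
R_f = 4.91% − 0.46 × 8.1795% = 1.1474%
β_Farrow = Cov / Var(R_m) = 0.01412 / 0.02166 = 0.6519
E(R_Farrow) = R_f + β × MRP = 1.1474% + 0.6519 × 8.1795% = 6.48%

6.48%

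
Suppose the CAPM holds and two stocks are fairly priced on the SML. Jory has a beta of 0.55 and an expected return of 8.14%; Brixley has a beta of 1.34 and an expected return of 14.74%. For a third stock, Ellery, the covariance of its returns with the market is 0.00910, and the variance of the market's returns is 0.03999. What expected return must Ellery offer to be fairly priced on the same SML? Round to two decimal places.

5.45%

MRP = (14.74% − 8.14%) / (1.34 − 0.55) = 8.3544%
R_f = 8.14% − 0.55 × 8.3544% = 3.5451%
β_Ellery = Cov / Var(R_m) = 0.00910 / 0.03999 = 0.2276
E(R_Ellery) = R_f + β × MRP = 3.5451% + 0.2276 × 8.3544% = 5.45%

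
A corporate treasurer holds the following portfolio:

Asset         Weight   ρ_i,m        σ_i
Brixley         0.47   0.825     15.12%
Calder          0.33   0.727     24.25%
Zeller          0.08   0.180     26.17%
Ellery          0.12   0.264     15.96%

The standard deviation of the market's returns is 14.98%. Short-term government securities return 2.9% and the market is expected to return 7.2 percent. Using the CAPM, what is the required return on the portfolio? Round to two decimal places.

6.51%

β_Brixley = 0.825 × 15.12% / 14.98% = 0.8327
β_Calder = 0.727 × 24.25% / 14.98% = 1.1769
β_Zeller = 0.180 × 26.17% / 14.98% = 0.3145
β_Ellery = 0.264 × 15.96% / 14.98% = 0.2813
β_P = Σ w_i β_i = 0.47×0.8327 + 0.33×1.1769 + 0.08×0.3145 + 0.12×0.2813 = 0.8387
MRP = 7.2% − 2.9% = 4.30%
E(R_P) = R_f + β_P × MRP = 2.9% + 0.8387 × 4.3% = 6.51%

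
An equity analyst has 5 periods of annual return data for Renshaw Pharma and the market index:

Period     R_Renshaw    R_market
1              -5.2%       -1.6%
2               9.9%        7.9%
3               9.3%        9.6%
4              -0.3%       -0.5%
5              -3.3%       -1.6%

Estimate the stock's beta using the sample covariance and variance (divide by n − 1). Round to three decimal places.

1.252

Mean R_i = (-5.2 + 9.9 + 9.3 − 0.3 − 3.3) / 5 = 2.0800%
Mean R_m = (-1.6 + 7.9 + 9.6 − 0.5 − 1.6) / 5 = 2.7600%
Σ(R_i − R̄_i)(R_m − R̄_m) = 152.5360  ⇒  Cov = 152.5360 / 4 = 38.1340
Σ(R_m − R̄_m)² = 121.8520  ⇒  Var(R_m) = 121.8520 / 4 = 30.4630
β = Cov / Var(R_m) = 38.1340 / 30.4630 = 1.2518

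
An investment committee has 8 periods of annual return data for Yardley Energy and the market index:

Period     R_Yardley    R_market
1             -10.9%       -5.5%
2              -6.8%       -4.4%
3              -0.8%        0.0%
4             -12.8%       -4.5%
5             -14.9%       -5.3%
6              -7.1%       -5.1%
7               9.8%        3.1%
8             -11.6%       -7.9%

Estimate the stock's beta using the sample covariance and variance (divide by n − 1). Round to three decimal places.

Mean R_i = (-10.9 − 6.8 − 0.8 − 12.8 − 14.9 − 7.1 + 9.8 − 11.6) / 8 = -6.8875%
Mean R_m = (-5.5 − 4.4 + 0.0 − 4.5 − 5.3 − 5.1 + 3.1 − 7.9) / 8 = -3.7000%
Σ(R_i − R̄_i)(R_m − R̄_m) = 180.8000  ⇒  Cov = 180.8000 / 7 = 25.8286
Σ(R_m − R̄_m)² = 86.4600  ⇒  Var(R_m) = 86.4600 / 7 = 12.3514
β = Cov / Var(R_m) = 25.8286 / 12.3514 = 2.0911

2.091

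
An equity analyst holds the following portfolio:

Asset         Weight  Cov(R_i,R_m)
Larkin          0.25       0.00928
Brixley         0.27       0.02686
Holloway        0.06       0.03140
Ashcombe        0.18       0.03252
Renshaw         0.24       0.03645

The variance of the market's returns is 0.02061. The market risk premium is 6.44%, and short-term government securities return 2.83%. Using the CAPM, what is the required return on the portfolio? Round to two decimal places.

β_Larkin = 0.00928 / 0.02061 = 0.4503
β_Brixley = 0.02686 / 0.02061 = 1.3033
β_Holloway = 0.03140 / 0.02061 = 1.5235
β_Ashcombe = 0.03252 / 0.02061 = 1.5779
β_Renshaw = 0.03645 / 0.02061 = 1.7686
β_P = Σ w_i β_i = 0.25×0.4503 + 0.27×1.3033 + 0.06×1.5235 + 0.18×1.5779 + 0.24×1.7686 = 1.2644
E(R_P) = R_f + β_P × MRP = 2.83% + 1.2644 × 6.44% = 10.97%

10.97%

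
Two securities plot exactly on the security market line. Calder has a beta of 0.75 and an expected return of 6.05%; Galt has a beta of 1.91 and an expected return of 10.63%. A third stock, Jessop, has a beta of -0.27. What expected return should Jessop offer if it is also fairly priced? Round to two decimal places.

2.02%

MRP (SML slope) = (10.63% − 6.05%) / (1.91 − 0.75) = 4.58% / 1.16 = 3.9483%
R_f (intercept) = 6.05% − 0.75 × 3.9483% = 3.0888%
E(R_Jessop) = R_f + β × MRP = 3.0888% + -0.27 × 3.9483% = 2.02%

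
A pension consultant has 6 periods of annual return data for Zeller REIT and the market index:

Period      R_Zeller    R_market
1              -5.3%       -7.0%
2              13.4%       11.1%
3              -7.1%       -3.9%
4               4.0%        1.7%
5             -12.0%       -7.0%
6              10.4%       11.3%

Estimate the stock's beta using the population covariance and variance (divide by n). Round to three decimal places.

Mean R_i = (-5.3 + 13.4 − 7.1 + 4.0 − 12.0 + 10.4) / 6 = 0.5667%
Mean R_m = (-7.0 + 11.1 − 3.9 + 1.7 − 7.0 + 11.3) / 6 = 1.0333%
Σ(R_i − R̄_i)(R_m − R̄_m) = 418.3367  ⇒  Cov = 418.3367 / 6 = 69.7228
Σ(R_m − R̄_m)² = 360.5933  ⇒  Var(R_m) = 360.5933 / 6 = 60.0989
β = Cov / Var(R_m) = 69.7228 / 60.0989 = 1.1601

1.160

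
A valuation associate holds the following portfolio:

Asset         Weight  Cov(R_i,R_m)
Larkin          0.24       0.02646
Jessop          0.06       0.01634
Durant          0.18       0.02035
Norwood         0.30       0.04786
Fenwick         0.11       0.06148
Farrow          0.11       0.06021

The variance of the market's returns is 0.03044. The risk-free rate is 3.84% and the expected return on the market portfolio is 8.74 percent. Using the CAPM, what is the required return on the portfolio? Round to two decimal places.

β_Larkin = 0.02646 / 0.03044 = 0.8693
β_Jessop = 0.01634 / 0.03044 = 0.5368
β_Durant = 0.02035 / 0.03044 = 0.6685
β_Norwood = 0.04786 / 0.03044 = 1.5723
β_Fenwick = 0.06148 / 0.03044 = 2.0197
β_Farrow = 0.06021 / 0.03044 = 1.9780
β_P = Σ w_i β_i = 0.24×0.8693 + 0.06×0.5368 + 0.18×0.6685 + 0.30×1.5723 + 0.11×2.0197 + 0.11×1.9780 = 1.2726
MRP = 8.74% − 3.84% = 4.90%
E(R_P) = R_f + β_P × MRP = 3.84% + 1.2726 × 4.90% = 10.08%

10.08%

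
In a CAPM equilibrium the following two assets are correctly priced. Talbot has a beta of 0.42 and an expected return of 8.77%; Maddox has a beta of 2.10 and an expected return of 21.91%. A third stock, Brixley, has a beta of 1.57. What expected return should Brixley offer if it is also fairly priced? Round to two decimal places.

MRP (SML slope) = (21.91% − 8.77%) / (2.10 − 0.42) = 13.14% / 1.68 = 7.8214%
R_f (intercept) = 8.77% − 0.42 × 7.8214% = 5.4850%
E(R_Brixley) = R_f + β × MRP = 5.4850% + 1.57 × 7.8214% = 17.76%

17.76%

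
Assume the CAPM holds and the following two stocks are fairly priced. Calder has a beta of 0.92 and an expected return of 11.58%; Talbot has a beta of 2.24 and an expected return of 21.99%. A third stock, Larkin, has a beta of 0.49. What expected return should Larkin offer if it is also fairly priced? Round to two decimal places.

MRP (SML slope) = (21.99% − 11.58%) / (2.24 − 0.92) = 10.41% / 1.32 = 7.8864%
R_f (intercept) = 11.58% − 0.92 × 7.8864% = 4.3245%
E(R_Larkin) = R_f + β × MRP = 4.3245% + 0.49 × 7.8864% = 8.19%

8.19%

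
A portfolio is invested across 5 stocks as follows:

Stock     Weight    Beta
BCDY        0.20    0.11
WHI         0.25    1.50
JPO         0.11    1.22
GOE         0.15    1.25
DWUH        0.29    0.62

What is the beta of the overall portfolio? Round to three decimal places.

0.899

β_P = Σ w_i β_i = 0.20×0.11 + 0.25×1.50 + 0.11×1.22 + 0.15×1.25 + 0.29×0.62 = 0.8985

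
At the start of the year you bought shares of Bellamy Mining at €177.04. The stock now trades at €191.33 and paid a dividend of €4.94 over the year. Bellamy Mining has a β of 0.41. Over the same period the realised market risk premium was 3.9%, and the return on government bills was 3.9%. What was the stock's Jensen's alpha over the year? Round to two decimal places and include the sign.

Realised HPR = (P1 + D1 − P0) / P0 = (191.33 + 4.94 − 177.04) / 177.04 = 19.23 / 177.04 = 10.8620%
CAPM required = R_f + β·MRP = 3.9% + 0.41 × 3.9% = 5.4990%
α = realised − required = 10.8620% − 5.4990% = +5.36%

+5.36%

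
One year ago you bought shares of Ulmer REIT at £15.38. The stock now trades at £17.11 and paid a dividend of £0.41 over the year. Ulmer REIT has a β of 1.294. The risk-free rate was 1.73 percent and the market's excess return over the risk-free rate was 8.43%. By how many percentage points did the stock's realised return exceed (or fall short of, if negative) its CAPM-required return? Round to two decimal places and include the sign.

Realised HPR = (P1 + D1 − P0) / P0 = (17.11 + 0.41 − 15.38) / 15.38 = 2.14 / 15.38 = 13.9142%
CAPM required = R_f + β·MRP = 1.73% + 1.294 × 8.43% = 12.63842%
α = realised − required = 13.9142% − 12.63842% = +1.28%

+1.28%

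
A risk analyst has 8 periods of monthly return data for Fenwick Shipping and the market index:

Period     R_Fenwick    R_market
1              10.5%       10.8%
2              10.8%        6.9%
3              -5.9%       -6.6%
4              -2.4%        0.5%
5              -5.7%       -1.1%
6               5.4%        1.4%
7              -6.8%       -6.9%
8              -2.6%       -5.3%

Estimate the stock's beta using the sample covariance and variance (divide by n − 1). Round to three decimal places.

Mean R_i = (10.5 + 10.8 − 5.9 − 2.4 − 5.7 + 5.4 − 6.8 − 2.6) / 8 = 0.4125%
Mean R_m = (10.8 + 6.9 − 6.6 + 0.5 − 1.1 + 1.4 − 6.9 − 5.3) / 8 = -0.0375%
Σ(R_i − R̄_i)(R_m − R̄_m) = 300.3138  ⇒  Cov = 300.3138 / 7 = 42.9020
Σ(R_m − R̄_m)² = 286.9188  ⇒  Var(R_m) = 286.9188 / 7 = 40.9884
β = Cov / Var(R_m) = 42.9020 / 40.9884 = 1.0467

1.047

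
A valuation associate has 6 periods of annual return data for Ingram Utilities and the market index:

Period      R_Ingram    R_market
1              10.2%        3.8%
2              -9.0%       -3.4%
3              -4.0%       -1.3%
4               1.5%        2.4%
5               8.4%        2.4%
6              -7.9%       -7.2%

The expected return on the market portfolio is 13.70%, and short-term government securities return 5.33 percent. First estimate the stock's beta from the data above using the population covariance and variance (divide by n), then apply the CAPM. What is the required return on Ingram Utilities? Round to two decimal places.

Mean R_i = (10.2 − 9.0 − 4.0 + 1.5 + 8.4 − 7.9) / 6 = -0.1333%
Mean R_m = (3.8 − 3.4 − 1.3 + 2.4 + 2.4 − 7.2) / 6 = -0.5500%
Σ(R_i − R̄_i)(R_m − R̄_m) = 154.7600  ⇒  Cov = 154.7600 / 6 = 25.7933
Σ(R_m − R̄_m)² = 89.2350  ⇒  Var(R_m) = 89.2350 / 6 = 14.8725
β = Cov / Var(R_m) = 25.7933 / 14.8725 = 1.7343
MRP = 13.70% − 5.33% = 8.37%
E(R) = R_f + β × MRP = 5.33% + 1.7343 × 8.37% = 19.85%

19.85%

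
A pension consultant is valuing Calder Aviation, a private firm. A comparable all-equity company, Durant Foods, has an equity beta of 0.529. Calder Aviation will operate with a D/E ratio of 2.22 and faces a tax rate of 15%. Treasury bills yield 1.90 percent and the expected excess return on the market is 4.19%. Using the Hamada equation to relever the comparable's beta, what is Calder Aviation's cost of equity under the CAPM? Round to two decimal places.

β_L = β_U × [1 + (1 − t)(D/E)] = 0.529 × [1 + (1 − 0.15) × 2.22]
    = 0.529 × [1 + 0.85 × 2.22] = 0.529 × 2.8870 = 1.5272
E(R) = R_f + β_L × MRP = 1.90% + 1.5272 × 4.19% = 8.30%

8.30%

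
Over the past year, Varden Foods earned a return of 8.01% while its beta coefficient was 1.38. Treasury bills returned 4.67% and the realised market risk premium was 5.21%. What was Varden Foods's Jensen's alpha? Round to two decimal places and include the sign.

CAPM benchmark = R_f + β(R_m − R_f) = 4.67% + 1.38 × 5.21% = 11.8598%
α = actual − benchmark = 8.01% − 11.8598% = -3.85%

-3.85%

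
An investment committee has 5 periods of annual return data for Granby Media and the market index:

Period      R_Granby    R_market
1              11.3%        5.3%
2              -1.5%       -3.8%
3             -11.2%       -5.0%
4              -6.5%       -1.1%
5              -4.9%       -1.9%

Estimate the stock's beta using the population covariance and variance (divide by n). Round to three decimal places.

Mean R_i = (11.3 − 1.5 − 11.2 − 6.5 − 4.9) / 5 = -2.5600%
Mean R_m = (5.3 − 3.8 − 5.0 − 1.1 − 1.9) / 5 = -1.3000%
Σ(R_i − R̄_i)(R_m − R̄_m) = 121.4100  ⇒  Cov = 121.4100 / 5 = 24.2820
Σ(R_m − R̄_m)² = 63.9000  ⇒  Var(R_m) = 63.9000 / 5 = 12.7800
β = Cov / Var(R_m) = 24.2820 / 12.7800 = 1.9000

1.900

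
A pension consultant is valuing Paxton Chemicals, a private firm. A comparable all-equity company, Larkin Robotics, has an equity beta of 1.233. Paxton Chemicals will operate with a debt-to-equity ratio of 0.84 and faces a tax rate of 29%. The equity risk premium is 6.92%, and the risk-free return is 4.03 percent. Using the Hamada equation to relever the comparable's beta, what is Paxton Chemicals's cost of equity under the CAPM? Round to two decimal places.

17.65%

β_L = β_U × [1 + (1 − t)(D/E)] = 1.233 × [1 + (1 − 0.29) × 0.84]
    = 1.233 × [1 + 0.71 × 0.84] = 1.233 × 1.5964 = 1.9684
E(R) = R_f + β_L × MRP = 4.03% + 1.9684 × 6.92% = 17.65%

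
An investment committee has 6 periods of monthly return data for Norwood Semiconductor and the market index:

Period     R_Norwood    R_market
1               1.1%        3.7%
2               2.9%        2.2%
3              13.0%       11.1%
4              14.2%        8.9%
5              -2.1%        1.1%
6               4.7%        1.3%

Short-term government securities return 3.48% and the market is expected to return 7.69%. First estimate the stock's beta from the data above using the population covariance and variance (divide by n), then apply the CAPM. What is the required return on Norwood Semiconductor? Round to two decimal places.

Mean R_i = (1.1 + 2.9 + 13.0 + 14.2 − 2.1 + 4.7) / 6 = 5.6333%
Mean R_m = (3.7 + 2.2 + 11.1 + 8.9 + 1.1 + 1.3) / 6 = 4.7167%
Σ(R_i − R̄_i)(R_m − R̄_m) = 125.5067  ⇒  Cov = 125.5067 / 6 = 20.9178
Σ(R_m − R̄_m)² = 90.3683  ⇒  Var(R_m) = 90.3683 / 6 = 15.0614
β = Cov / Var(R_m) = 20.9178 / 15.0614 = 1.3888
MRP = 7.69% − 3.48% = 4.21%
E(R) = R_f + β × MRP = 3.48% + 1.3888 × 4.21% = 9.33%

9.33%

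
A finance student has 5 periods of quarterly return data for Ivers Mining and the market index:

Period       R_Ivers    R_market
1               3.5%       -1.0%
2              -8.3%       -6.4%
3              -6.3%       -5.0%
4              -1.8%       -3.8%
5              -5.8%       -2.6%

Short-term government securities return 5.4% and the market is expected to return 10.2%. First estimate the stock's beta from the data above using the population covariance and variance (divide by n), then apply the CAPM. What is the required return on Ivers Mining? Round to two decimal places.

Mean R_i = (3.5 − 8.3 − 6.3 − 1.8 − 5.8) / 5 = -3.7400%
Mean R_m = (-1.0 − 6.4 − 5.0 − 3.8 − 2.6) / 5 = -3.7600%
Σ(R_i − R̄_i)(R_m − R̄_m) = 32.7280  ⇒  Cov = 32.7280 / 5 = 6.5456
Σ(R_m − R̄_m)² = 17.4720  ⇒  Var(R_m) = 17.4720 / 5 = 3.4944
β = Cov / Var(R_m) = 6.5456 / 3.4944 = 1.8732
MRP = 10.2% − 5.4% = 4.80%
E(R) = R_f + β × MRP = 5.4% + 1.8732 × 4.8% = 14.39%

14.39%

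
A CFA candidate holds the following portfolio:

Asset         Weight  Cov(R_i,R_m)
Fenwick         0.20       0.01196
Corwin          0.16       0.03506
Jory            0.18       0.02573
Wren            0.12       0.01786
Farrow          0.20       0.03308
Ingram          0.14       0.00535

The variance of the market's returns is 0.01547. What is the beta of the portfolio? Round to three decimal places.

β_Fenwick = 0.01196 / 0.01547 = 0.7731
β_Corwin = 0.03506 / 0.01547 = 2.2663
β_Jory = 0.02573 / 0.01547 = 1.6632
β_Wren = 0.01786 / 0.01547 = 1.1545
β_Farrow = 0.03308 / 0.01547 = 2.1383
β_Ingram = 0.00535 / 0.01547 = 0.3458
β_P = Σ w_i β_i = 0.20×0.7731 + 0.16×2.2663 + 0.18×1.6632 + 0.12×1.1545 + 0.20×2.1383 + 0.14×0.3458 = 1.4312

1.431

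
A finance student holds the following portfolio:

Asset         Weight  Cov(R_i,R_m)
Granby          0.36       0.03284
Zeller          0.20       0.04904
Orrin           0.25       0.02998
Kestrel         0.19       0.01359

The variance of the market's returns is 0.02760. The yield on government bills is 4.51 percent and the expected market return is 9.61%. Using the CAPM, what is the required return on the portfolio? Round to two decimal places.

10.37%

β_Granby = 0.03284 / 0.02760 = 1.1899
β_Zeller = 0.04904 / 0.02760 = 1.7768
β_Orrin = 0.02998 / 0.02760 = 1.0862
β_Kestrel = 0.01359 / 0.02760 = 0.4924
β_P = Σ w_i β_i = 0.36×1.1899 + 0.20×1.7768 + 0.25×1.0862 + 0.19×0.4924 = 1.1488
MRP = 9.61% − 4.51% = 5.10%
E(R_P) = R_f + β_P × MRP = 4.51% + 1.1488 × 5.10% = 10.37%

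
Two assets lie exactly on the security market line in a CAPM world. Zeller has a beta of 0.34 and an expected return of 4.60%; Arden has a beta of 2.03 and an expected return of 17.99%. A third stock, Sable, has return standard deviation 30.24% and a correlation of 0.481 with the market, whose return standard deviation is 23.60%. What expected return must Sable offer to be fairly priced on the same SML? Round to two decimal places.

MRP = (17.99% − 4.60%) / (2.03 − 0.34) = 7.9231%
R_f = 4.60% − 0.34 × 7.9231% = 1.9061%
β_Sable = ρ·σ_i/σ_m = 0.481 × 30.24 / 23.60 = 0.6163
E(R_Sable) = R_f + β × MRP = 1.9061% + 0.6163 × 7.9231% = 6.79%

6.79%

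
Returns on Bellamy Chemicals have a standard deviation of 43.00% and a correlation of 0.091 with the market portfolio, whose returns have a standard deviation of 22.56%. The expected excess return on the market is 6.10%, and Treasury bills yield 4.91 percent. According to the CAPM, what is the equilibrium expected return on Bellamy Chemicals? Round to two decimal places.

5.97%

β = ρ × σ_i / σ_m = 0.091 × 43.00% / 22.56% = 0.1734
E(R) = 4.91% + 0.1734 × 6.10% = 5.97%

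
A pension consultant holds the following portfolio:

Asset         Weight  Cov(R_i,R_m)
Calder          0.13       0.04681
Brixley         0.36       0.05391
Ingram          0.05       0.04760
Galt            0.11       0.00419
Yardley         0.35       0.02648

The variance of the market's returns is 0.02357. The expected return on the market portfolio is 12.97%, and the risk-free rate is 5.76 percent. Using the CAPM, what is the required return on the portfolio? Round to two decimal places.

β_Calder = 0.04681 / 0.02357 = 1.9860
β_Brixley = 0.05391 / 0.02357 = 2.2872
β_Ingram = 0.04760 / 0.02357 = 2.0195
β_Galt = 0.00419 / 0.02357 = 0.1778
β_Yardley = 0.02648 / 0.02357 = 1.1235
β_P = Σ w_i β_i = 0.13×1.9860 + 0.36×2.2872 + 0.05×2.0195 + 0.11×0.1778 + 0.35×1.1235 = 1.5953
MRP = 12.97% − 5.76% = 7.21%
E(R_P) = R_f + β_P × MRP = 5.76% + 1.5953 × 7.21% = 17.26%

17.26%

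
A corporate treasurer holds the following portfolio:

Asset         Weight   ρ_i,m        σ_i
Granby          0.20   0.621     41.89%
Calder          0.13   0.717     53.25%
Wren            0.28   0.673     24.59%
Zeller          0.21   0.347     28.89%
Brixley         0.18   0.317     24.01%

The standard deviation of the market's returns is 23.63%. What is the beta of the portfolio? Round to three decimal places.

0.773

β_Granby = 0.621 × 41.89% / 23.63% = 1.1009
β_Calder = 0.717 × 53.25% / 23.63% = 1.6158
β_Wren = 0.673 × 24.59% / 23.63% = 0.7003
β_Zeller = 0.347 × 28.89% / 23.63% = 0.4242
β_Brixley = 0.317 × 24.01% / 23.63% = 0.3221
β_P = Σ w_i β_i = 0.20×1.1009 + 0.13×1.6158 + 0.28×0.7003 + 0.21×0.4242 + 0.18×0.3221 = 0.7734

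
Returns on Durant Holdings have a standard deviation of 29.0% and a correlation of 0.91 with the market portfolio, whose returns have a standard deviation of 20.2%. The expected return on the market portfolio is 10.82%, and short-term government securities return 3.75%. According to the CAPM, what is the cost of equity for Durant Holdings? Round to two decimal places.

12.99%

β = ρ × σ_i / σ_m = 0.91 × 29.0% / 20.2% = 1.3064
MRP = 10.82% − 3.75% = 7.07%
E(R) = 3.75% + 1.3064 × 7.07% = 12.99%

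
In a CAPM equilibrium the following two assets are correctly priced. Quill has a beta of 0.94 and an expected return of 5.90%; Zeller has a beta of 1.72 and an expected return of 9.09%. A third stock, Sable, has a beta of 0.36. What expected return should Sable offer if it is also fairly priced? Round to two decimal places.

MRP (SML slope) = (9.09% − 5.90%) / (1.72 − 0.94) = 3.19% / 0.78 = 4.0897%
R_f (intercept) = 5.90% − 0.94 × 4.0897% = 2.0557%
E(R_Sable) = R_f + β × MRP = 2.0557% + 0.36 × 4.0897% = 3.53%

3.53%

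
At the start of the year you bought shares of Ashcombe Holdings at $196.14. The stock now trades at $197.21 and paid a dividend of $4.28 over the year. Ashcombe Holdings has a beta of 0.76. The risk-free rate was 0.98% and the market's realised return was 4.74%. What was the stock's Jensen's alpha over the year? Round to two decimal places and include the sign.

-1.11%

Realised HPR = (P1 + D1 − P0) / P0 = (197.21 + 4.28 − 196.14) / 196.14 = 5.35 / 196.14 = 2.7276%
MRP = 4.74% − 0.98% = 3.76%
CAPM required = R_f + β·MRP = 0.98% + 0.76 × 3.76% = 3.8376%
α = realised − required = 2.7276% − 3.8376% = -1.11%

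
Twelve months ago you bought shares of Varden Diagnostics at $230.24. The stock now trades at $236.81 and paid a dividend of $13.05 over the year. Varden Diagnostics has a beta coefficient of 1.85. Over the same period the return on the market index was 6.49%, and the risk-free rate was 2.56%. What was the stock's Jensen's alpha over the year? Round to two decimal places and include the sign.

-1.31%

Realised HPR = (P1 + D1 − P0) / P0 = (236.81 + 13.05 − 230.24) / 230.24 = 19.62 / 230.24 = 8.5215%
MRP = 6.49% − 2.56% = 3.93%
CAPM required = R_f + β·MRP = 2.56% + 1.85 × 3.93% = 9.8305%
α = realised − required = 8.5215% − 9.8305% = -1.31%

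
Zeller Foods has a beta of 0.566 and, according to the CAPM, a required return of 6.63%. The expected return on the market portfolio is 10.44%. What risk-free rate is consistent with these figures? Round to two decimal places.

1.66%

E(R) = R_f + β(E(R_m) − R_f) = R_f(1 − β) + β·E(R_m)
6.63% = R_f × (1 − 0.566) + 0.566 × 10.44%
6.63% = R_f × 0.434 + 5.90904%
R_f = (6.63% − 5.90904%) / 0.434 = 1.66%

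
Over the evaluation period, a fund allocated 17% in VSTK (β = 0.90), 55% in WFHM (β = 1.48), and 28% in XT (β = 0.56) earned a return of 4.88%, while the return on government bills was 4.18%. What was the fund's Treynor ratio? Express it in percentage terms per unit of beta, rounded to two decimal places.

β_P = 0.17×0.90 + 0.55×1.48 + 0.28×0.56 = 1.1238
Treynor = (R_P − R_f) / β_P = (4.88% − 4.18%) / 1.1238 = 0.70% / 1.1238 = 0.62%

0.62%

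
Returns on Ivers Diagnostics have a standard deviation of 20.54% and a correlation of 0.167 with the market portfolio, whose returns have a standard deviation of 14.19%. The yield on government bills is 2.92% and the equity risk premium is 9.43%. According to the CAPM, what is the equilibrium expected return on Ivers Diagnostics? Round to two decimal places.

5.20%

β = ρ × σ_i / σ_m = 0.167 × 20.54% / 14.19% = 0.2417
E(R) = 2.92% + 0.2417 × 9.43% = 5.20%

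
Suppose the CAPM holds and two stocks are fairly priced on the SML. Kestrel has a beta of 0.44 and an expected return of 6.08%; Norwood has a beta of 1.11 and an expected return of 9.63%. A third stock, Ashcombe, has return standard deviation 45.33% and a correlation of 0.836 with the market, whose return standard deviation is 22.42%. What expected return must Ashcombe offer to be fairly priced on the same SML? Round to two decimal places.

12.70%

MRP = (9.63% − 6.08%) / (1.11 − 0.44) = 5.2985%
R_f = 6.08% − 0.44 × 5.2985% = 3.7487%
β_Ashcombe = ρ·σ_i/σ_m = 0.836 × 45.33 / 22.42 = 1.6903
E(R_Ashcombe) = R_f + β × MRP = 3.7487% + 1.6903 × 5.2985% = 12.70%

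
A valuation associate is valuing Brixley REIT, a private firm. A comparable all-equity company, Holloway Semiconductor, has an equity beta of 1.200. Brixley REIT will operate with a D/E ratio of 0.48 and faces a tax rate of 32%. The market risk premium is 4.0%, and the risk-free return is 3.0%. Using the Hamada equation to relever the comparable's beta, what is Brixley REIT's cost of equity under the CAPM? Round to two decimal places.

9.37%

β_L = β_U × [1 + (1 − t)(D/E)] = 1.200 × [1 + (1 − 0.32) × 0.48]
    = 1.200 × [1 + 0.68 × 0.48] = 1.200 × 1.3264 = 1.5917
E(R) = R_f + β_L × MRP = 3.0% + 1.5917 × 4.0% = 9.37%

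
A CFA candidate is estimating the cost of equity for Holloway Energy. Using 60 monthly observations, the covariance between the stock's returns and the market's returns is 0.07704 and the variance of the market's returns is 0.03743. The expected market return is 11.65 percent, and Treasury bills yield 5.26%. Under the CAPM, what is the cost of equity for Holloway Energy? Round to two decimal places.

18.41%

β = Cov(R_i, R_m) / Var(R_m) = 0.07704 / 0.03743 = 2.0582
MRP = 11.65% − 5.26% = 6.39%
E(R) = R_f + β × MRP = 5.26% + 2.0582 × 6.39% = 18.41%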